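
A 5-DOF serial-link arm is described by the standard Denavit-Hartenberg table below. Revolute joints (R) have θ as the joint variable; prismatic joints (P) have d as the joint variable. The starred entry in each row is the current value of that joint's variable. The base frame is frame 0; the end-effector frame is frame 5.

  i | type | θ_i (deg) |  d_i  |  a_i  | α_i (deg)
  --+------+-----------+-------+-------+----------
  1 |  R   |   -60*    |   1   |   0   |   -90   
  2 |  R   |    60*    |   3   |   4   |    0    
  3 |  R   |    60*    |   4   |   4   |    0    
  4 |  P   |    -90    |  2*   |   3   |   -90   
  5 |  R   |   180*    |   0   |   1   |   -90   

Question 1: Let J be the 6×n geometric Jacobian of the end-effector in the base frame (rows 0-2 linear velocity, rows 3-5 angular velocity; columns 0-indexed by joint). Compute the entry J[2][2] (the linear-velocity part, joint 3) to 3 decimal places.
0.268

axis z_2 = (0.8660,0.5000,0.0000); lever o_n−o_2 = (5.0622,3.2321,-4.4641)
cross product → J_v[:, 2] = (-2.2321,3.8660,0.2679)
J_ω[:, 2] = z_2
entry J[2][2] = 0.2679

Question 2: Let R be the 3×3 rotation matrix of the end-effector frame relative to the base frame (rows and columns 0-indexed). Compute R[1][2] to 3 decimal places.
0.500

End-effector z-axis (col 2 of R) = (0.8660,0.5000,0.0000)
R[1][2] = 0.5000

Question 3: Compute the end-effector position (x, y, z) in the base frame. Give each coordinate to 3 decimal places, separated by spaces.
after link 1: o_1 = (0.0000, 0.0000, 1.0000)
after link 2: o_2 = (3.5981, -0.2321, -2.4641)
after link 3: o_3 = (6.0622, 3.5000, -5.9282)
after link 4: o_4 = (9.0933, 2.2500, -7.4282)
after link 5: o_5 = (8.6603, 3.0000, -6.9282)

8.660 3.000 -6.928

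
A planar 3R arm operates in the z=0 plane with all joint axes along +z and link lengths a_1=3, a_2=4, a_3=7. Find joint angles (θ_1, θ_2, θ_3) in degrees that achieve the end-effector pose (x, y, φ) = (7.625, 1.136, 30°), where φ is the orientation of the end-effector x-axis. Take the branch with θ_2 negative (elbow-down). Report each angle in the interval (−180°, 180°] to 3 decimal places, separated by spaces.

29.992 -134.995 135.003

wrist centre = target − a_3·(cos φ, sin φ) = (1.5628, -2.3640)
cos θ_2 = (8.0309−3²−4²)/(2·3·4) = -0.7070; θ_2 = -134.9950° (elbow-down)
β = atan2(-2.3640,1.5628) = -56.5316°; ψ = atan2(-2.8287,0.1718) = -86.5240°
θ_1 = β − ψ = 29.9924°
θ_3 = φ − θ_1 − θ_2 = 135.0026° (wrapped to (-180°,180°])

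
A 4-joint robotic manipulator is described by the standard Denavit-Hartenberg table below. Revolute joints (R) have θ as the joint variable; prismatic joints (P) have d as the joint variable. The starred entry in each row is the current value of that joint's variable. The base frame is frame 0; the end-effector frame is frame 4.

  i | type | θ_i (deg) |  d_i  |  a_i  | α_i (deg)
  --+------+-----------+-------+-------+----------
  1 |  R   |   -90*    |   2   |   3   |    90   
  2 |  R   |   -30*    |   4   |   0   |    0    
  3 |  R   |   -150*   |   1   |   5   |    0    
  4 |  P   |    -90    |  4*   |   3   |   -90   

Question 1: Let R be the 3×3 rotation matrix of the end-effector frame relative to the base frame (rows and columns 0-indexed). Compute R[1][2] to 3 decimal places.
End-effector z-axis (col 2 of R) = (-0.0000,1.0000,-0.0000)
R[1][2] = 1.0000

1.000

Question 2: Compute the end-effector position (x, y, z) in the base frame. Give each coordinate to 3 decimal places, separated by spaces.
-9.000 2.000 5.000

after link 1: o_1 = (0.0000, -3.0000, 2.0000)
after link 2: o_2 = (-4.0000, -3.0000, 2.0000)
after link 3: o_3 = (-5.0000, 2.0000, 2.0000)
after link 4: o_4 = (-9.0000, 2.0000, 5.0000)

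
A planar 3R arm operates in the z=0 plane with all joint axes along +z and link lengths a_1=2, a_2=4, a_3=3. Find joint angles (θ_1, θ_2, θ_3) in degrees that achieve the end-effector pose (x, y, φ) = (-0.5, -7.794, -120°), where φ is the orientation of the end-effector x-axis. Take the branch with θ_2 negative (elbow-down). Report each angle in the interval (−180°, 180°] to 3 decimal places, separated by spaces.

wrist centre = target − a_3·(cos φ, sin φ) = (1.0000, -5.1959)
cos θ_2 = (27.9976−2²−4²)/(2·2·4) = 0.4999; θ_2 = -60.0098° (elbow-down)
β = atan2(-5.1959,1.0000) = -79.1061°; ψ = atan2(-3.4644,3.9994) = -40.9004°
θ_1 = β − ψ = -38.2057°
θ_3 = φ − θ_1 − θ_2 = -21.7845° (wrapped to (-180°,180°])

-38.206 -60.010 -21.784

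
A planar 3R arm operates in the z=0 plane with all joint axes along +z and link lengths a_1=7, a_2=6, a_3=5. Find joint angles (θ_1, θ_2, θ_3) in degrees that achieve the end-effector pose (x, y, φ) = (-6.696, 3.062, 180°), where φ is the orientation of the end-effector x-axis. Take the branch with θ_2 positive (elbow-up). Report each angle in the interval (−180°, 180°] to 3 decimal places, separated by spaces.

59.999 150.002 -30.001

wrist centre = target − a_3·(cos φ, sin φ) = (-1.6960, 3.0620)
cos θ_2 = (12.2523−7²−6²)/(2·7·6) = -0.8660; θ_2 = 150.0022° (elbow-up)
β = atan2(3.0620,-1.6960) = 118.9815°; ψ = atan2(2.9998,1.8037) = 58.9822°
θ_1 = β − ψ = 59.9993°
θ_3 = φ − θ_1 − θ_2 = -30.0015° (wrapped to (-180°,180°])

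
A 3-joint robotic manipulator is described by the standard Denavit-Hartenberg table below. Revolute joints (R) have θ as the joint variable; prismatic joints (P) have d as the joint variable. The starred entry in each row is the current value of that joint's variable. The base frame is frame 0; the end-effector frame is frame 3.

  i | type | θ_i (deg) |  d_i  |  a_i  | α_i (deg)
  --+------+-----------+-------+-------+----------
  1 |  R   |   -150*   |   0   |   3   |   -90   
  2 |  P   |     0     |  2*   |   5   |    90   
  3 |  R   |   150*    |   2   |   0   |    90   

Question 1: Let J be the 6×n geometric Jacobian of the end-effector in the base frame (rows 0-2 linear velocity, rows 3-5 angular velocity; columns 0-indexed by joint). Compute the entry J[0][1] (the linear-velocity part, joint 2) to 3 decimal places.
0.500

prismatic axis z_1 = (0.5000,-0.8660,0.0000)
J_v[:, 1] = z_1; J_ω[:, 1] = (0,0,0)
entry J[0][1] = 0.5000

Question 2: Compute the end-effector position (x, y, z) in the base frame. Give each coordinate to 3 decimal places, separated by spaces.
-5.928 -5.732 2.000

after link 1: o_1 = (-2.5981, -1.5000, 0.0000)
after link 2: o_2 = (-5.9282, -5.7321, 0.0000)
after link 3: o_3 = (-5.9282, -5.7321, 2.0000)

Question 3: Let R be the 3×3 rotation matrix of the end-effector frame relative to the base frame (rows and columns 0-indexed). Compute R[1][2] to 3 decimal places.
-1.000

End-effector z-axis (col 2 of R) = (0.0000,-1.0000,0.0000)
R[1][2] = -1.0000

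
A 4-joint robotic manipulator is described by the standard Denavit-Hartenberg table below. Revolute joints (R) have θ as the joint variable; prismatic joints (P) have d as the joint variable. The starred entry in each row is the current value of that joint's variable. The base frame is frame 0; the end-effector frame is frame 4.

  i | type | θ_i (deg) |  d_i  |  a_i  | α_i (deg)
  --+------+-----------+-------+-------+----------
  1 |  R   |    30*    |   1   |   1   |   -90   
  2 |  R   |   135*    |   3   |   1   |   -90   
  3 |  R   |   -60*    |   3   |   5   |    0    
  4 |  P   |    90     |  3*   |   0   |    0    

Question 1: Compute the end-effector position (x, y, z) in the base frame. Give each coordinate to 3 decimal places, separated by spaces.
-8.617 3.489 2.768

after link 1: o_1 = (0.8660, 0.5000, 1.0000)
after link 2: o_2 = (-1.2463, 2.7445, 0.2929)
after link 3: o_3 = (-6.7795, 4.5500, 0.6464)
after link 4: o_4 = (-8.6166, 3.4893, 2.7678)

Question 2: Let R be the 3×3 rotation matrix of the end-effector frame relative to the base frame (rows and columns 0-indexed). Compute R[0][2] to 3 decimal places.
-0.612

End-effector z-axis (col 2 of R) = (-0.6124,-0.3536,0.7071)
R[0][2] = -0.6124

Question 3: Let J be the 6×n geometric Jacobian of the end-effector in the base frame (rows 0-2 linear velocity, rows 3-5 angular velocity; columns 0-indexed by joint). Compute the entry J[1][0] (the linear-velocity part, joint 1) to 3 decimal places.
axis z_0 = ẑ; lever o_n−o_0 = (-8.6166,3.4893,2.7678)
cross product → J_v[:, 0] = (-3.4893,-8.6166,0.0000)
J_ω[:, 0] = z_0
entry J[1][0] = -8.6166

-8.617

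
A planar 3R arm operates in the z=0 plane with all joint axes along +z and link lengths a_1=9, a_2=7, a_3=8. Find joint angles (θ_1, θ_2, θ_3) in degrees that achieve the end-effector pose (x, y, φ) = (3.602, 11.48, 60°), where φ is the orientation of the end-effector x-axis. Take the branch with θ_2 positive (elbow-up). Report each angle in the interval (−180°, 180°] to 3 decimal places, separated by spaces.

45.007 150.003 -135.011

wrist centre = target − a_3·(cos φ, sin φ) = (-0.3980, 4.5518)
cos θ_2 = (20.8773−9²−7²)/(2·9·7) = -0.8661; θ_2 = 150.0032° (elbow-up)
β = atan2(4.5518,-0.3980) = 94.9971°; ψ = atan2(3.4997,2.9376) = 49.9898°
θ_1 = β − ψ = 45.0073°
θ_3 = φ − θ_1 − θ_2 = -135.0105° (wrapped to (-180°,180°])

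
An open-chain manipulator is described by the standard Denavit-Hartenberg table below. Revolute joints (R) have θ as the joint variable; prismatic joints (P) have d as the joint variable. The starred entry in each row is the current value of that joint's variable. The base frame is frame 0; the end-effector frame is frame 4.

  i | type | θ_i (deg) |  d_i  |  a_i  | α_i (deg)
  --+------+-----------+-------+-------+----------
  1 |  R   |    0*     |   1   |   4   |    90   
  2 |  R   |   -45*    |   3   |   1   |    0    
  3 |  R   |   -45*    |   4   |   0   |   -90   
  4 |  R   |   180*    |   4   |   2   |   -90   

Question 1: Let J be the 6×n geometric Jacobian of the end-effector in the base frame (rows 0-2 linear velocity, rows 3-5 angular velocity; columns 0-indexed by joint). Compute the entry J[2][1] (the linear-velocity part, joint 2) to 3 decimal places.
axis z_1 = (0.0000,-1.0000,0.0000); lever o_n−o_1 = (4.7071,-7.0000,1.2929)
cross product → J_v[:, 1] = (-1.2929,0.0000,4.7071)
J_ω[:, 1] = z_1
entry J[2][1] = 4.7071

4.707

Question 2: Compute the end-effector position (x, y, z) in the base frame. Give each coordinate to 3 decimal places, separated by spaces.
8.707 -7.000 2.293

after link 1: o_1 = (4.0000, 0.0000, 1.0000)
after link 2: o_2 = (4.7071, -3.0000, 0.2929)
after link 3: o_3 = (4.7071, -7.0000, 0.2929)
after link 4: o_4 = (8.7071, -7.0000, 2.2929)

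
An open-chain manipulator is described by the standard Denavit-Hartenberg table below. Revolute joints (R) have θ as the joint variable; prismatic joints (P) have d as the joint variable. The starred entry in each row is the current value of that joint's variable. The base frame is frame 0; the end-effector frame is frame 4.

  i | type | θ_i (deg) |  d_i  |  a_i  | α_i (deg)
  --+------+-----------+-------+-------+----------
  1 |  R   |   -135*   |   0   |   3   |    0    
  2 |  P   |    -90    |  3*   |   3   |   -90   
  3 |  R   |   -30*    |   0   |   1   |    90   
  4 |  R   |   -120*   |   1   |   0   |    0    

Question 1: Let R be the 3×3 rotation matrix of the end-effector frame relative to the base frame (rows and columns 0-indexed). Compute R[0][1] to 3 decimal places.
-0.177

End-effector y-axis (col 1 of R) = (-0.1768,0.8839,0.4330)
R[0][1] = -0.1768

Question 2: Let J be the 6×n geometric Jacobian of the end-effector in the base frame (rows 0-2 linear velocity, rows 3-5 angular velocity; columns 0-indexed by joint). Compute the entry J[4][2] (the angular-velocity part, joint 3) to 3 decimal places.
axis z_2 = (-0.7071,-0.7071,0.0000); lever o_n−o_2 = (-0.2588,0.2588,1.3660)
cross product → J_v[:, 2] = (-0.9659,0.9659,-0.3660)
J_ω[:, 2] = z_2
entry J[4][2] = -0.7071

-0.707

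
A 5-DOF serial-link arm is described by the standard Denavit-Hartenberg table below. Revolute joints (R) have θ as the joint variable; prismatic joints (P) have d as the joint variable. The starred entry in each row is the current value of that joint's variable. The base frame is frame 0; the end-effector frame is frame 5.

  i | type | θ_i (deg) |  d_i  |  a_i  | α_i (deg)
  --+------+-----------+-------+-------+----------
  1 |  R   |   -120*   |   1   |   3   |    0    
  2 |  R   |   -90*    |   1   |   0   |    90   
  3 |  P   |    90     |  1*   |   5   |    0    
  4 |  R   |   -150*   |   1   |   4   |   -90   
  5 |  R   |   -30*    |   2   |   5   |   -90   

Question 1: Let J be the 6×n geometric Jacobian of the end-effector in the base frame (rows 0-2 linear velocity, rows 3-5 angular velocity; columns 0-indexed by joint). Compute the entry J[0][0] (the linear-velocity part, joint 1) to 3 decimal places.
-4.248

axis z_0 = ẑ; lever o_n−o_0 = (-4.3571,4.2476,0.7859)
cross product → J_v[:, 0] = (-4.2476,-4.3571,0.0000)
J_ω[:, 0] = z_0
entry J[0][0] = -4.2476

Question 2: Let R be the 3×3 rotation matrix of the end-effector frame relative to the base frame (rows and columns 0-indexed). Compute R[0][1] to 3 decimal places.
0.750

End-effector y-axis (col 1 of R) = (0.7500,-0.4330,-0.5000)
R[0][1] = 0.7500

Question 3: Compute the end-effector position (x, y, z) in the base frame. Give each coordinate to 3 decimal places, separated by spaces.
-4.357 4.248 0.786

after link 1: o_1 = (-1.5000, -2.5981, 1.0000)
after link 2: o_2 = (-1.5000, -2.5981, 2.0000)
after link 3: o_3 = (-1.0000, -1.7321, 7.0000)
after link 4: o_4 = (-2.2321, 0.1340, 3.5359)
after link 5: o_5 = (-4.3571, 4.2476, 0.7859)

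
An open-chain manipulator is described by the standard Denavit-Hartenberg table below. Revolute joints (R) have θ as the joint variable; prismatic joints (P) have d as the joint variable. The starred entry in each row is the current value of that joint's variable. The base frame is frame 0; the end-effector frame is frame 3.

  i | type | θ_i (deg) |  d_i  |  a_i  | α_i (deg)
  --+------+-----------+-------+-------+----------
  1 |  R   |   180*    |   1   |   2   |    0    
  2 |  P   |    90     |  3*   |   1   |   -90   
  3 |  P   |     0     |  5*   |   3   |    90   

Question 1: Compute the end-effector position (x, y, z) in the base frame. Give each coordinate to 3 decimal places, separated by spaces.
after link 1: o_1 = (-2.0000, 0.0000, 1.0000)
after link 2: o_2 = (-2.0000, -1.0000, 4.0000)
after link 3: o_3 = (3.0000, -4.0000, 4.0000)

3.000 -4.000 4.000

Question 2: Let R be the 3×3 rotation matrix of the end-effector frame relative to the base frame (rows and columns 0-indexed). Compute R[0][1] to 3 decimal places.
End-effector y-axis (col 1 of R) = (1.0000,-0.0000,0.0000)
R[0][1] = 1.0000

1.000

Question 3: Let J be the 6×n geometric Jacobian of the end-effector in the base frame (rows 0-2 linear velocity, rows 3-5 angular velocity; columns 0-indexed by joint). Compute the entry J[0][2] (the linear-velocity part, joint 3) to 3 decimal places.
prismatic axis z_2 = (1.0000,-0.0000,0.0000)
J_v[:, 2] = z_2; J_ω[:, 2] = (0,0,0)
entry J[0][2] = 1.0000

1.000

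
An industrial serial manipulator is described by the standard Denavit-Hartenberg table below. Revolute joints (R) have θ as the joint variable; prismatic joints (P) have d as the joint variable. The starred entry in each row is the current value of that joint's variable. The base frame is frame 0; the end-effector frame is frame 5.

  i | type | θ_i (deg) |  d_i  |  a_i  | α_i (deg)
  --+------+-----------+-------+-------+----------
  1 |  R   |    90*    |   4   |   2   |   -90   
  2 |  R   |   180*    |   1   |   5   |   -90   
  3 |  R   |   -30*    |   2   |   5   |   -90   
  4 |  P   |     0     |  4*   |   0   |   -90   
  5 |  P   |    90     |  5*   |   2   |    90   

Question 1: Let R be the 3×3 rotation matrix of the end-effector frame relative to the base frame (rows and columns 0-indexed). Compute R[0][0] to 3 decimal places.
End-effector x-axis (col 0 of R) = (-0.8660,0.5000,-0.0000)
R[0][0] = -0.8660

-0.866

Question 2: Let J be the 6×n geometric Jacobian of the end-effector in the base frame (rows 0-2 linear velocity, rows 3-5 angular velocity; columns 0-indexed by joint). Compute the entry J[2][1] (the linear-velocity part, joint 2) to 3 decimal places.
10.330

axis z_1 = (-1.0000,0.0000,0.0000); lever o_n−o_1 = (-1.7679,-10.3301,-3.0000)
cross product → J_v[:, 1] = (0.0000,-3.0000,10.3301)
J_ω[:, 1] = z_1
entry J[2][1] = 10.3301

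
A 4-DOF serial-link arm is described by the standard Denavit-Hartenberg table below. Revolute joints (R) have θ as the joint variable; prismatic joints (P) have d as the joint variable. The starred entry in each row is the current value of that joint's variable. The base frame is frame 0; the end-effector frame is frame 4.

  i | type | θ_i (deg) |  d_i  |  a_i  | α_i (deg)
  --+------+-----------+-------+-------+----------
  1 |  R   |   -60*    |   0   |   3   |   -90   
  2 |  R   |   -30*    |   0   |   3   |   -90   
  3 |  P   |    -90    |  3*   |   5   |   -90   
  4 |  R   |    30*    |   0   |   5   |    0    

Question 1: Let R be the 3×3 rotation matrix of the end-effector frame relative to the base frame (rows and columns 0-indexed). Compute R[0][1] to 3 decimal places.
-0.650

End-effector y-axis (col 1 of R) = (-0.6495,0.1250,0.7500)
R[0][1] = -0.6495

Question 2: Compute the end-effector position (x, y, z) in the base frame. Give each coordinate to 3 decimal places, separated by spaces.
after link 1: o_1 = (1.5000, -2.5981, 0.0000)
after link 2: o_2 = (2.7990, -4.8481, 1.5000)
after link 3: o_3 = (7.8792, -3.6471, -1.0981)
after link 4: o_4 = (11.0042, -0.3995, 1.0670)

11.004 -0.400 1.067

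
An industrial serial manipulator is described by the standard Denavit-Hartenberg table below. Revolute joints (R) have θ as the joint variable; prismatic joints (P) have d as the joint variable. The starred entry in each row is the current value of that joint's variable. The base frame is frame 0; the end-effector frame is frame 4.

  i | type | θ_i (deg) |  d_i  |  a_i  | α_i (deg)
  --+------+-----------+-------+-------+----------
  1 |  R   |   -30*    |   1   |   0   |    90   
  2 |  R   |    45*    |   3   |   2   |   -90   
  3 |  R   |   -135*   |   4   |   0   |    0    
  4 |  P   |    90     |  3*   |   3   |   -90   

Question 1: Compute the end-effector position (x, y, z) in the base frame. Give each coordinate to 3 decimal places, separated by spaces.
-4.323 -3.417 8.864

after link 1: o_1 = (0.0000, 0.0000, 1.0000)
after link 2: o_2 = (-0.2753, -3.3052, 2.4142)
after link 3: o_3 = (-2.7247, -1.8910, 5.2426)
after link 4: o_4 = (-4.3235, -3.4174, 8.8640)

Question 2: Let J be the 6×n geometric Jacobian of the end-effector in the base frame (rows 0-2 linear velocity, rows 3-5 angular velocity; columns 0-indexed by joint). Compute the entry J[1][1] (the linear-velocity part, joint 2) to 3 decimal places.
axis z_1 = (-0.5000,-0.8660,0.0000); lever o_n−o_1 = (-4.3235,-3.4174,7.8640)
cross product → J_v[:, 1] = (-6.8104,3.9320,-2.0355)
J_ω[:, 1] = z_1
entry J[1][1] = 3.9320

3.932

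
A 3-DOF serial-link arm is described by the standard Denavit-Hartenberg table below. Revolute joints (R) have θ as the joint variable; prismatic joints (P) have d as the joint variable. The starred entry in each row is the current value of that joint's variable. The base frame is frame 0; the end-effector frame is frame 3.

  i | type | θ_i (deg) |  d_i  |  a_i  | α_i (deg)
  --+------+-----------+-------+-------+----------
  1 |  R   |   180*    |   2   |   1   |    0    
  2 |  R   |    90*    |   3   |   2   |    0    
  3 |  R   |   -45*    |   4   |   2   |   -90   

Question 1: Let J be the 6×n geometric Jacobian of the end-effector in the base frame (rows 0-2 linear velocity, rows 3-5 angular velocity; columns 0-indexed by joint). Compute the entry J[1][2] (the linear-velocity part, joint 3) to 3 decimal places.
axis z_2 = (0.0000,0.0000,1.0000); lever o_n−o_2 = (-1.4142,-1.4142,4.0000)
cross product → J_v[:, 2] = (1.4142,-1.4142,0.0000)
J_ω[:, 2] = z_2
entry J[1][2] = -1.4142

-1.414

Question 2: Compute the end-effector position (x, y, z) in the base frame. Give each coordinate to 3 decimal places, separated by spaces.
-2.414 -3.414 9.000

after link 1: o_1 = (-1.0000, 0.0000, 2.0000)
after link 2: o_2 = (-1.0000, -2.0000, 5.0000)
after link 3: o_3 = (-2.4142, -3.4142, 9.0000)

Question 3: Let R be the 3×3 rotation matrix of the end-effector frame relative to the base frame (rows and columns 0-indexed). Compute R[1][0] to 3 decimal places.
End-effector x-axis (col 0 of R) = (-0.7071,-0.7071,0.0000)
R[1][0] = -0.7071

-0.707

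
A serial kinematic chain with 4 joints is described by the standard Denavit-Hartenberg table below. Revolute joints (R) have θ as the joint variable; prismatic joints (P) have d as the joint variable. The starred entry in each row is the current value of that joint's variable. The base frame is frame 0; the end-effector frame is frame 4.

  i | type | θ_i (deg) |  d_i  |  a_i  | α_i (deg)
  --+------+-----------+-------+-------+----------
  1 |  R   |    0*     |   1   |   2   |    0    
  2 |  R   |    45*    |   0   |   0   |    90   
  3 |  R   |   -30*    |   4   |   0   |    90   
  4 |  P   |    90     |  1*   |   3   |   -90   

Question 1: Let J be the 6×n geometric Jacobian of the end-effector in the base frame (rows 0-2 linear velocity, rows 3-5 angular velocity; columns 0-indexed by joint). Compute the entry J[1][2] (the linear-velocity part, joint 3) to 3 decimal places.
axis z_2 = (0.7071,-0.7071,0.0000); lever o_n−o_2 = (4.5962,-5.3033,-0.8660)
cross product → J_v[:, 2] = (0.6124,0.6124,-0.5000)
J_ω[:, 2] = z_2
entry J[1][2] = 0.6124

0.612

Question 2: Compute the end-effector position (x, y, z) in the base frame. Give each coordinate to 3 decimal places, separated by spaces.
6.596 -5.303 0.134

after link 1: o_1 = (2.0000, 0.0000, 1.0000)
after link 2: o_2 = (2.0000, 0.0000, 1.0000)
after link 3: o_3 = (4.8284, -2.8284, 1.0000)
after link 4: o_4 = (6.5962, -5.3033, 0.1340)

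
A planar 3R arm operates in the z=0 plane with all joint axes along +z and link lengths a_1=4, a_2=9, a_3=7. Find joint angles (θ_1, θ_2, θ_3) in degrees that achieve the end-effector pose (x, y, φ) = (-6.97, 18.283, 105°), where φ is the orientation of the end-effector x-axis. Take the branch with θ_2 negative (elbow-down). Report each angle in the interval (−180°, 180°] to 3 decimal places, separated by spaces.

135.003 -30.001 -0.002

wrist centre = target − a_3·(cos φ, sin φ) = (-5.1583, 11.5215)
cos θ_2 = (159.3531−4²−9²)/(2·4·9) = 0.8660; θ_2 = -30.0011° (elbow-down)
β = atan2(11.5215,-5.1583) = 114.1184°; ψ = atan2(-4.5002,11.7941) = -20.8848°
θ_1 = β − ψ = 135.0032°
θ_3 = φ − θ_1 − θ_2 = -0.0021° (wrapped to (-180°,180°])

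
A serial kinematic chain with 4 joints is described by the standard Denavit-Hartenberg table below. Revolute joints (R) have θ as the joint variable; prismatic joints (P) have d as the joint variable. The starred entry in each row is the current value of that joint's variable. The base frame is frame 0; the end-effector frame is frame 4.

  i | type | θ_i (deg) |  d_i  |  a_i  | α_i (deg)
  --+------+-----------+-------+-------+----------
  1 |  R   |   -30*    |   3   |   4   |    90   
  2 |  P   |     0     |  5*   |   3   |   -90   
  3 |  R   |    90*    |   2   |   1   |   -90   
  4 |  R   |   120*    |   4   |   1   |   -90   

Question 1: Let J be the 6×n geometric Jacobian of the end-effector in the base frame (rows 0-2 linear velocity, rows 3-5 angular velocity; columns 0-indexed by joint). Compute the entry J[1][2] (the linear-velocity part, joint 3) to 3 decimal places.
axis z_2 = (0.0000,0.0000,1.0000); lever o_n−o_2 = (-3.2141,2.4330,1.1340)
cross product → J_v[:, 2] = (-2.4330,-3.2141,0.0000)
J_ω[:, 2] = z_2
entry J[1][2] = -3.2141

-3.214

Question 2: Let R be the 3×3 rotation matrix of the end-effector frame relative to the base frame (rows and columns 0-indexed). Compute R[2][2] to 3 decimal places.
End-effector z-axis (col 2 of R) = (-0.4330,-0.7500,0.5000)
R[2][2] = 0.5000

0.500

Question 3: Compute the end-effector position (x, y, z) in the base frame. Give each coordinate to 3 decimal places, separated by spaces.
0.348 -5.397 4.134

after link 1: o_1 = (3.4641, -2.0000, 3.0000)
after link 2: o_2 = (3.5622, -7.8301, 3.0000)
after link 3: o_3 = (4.0622, -6.9641, 5.0000)
after link 4: o_4 = (0.3481, -5.3971, 4.1340)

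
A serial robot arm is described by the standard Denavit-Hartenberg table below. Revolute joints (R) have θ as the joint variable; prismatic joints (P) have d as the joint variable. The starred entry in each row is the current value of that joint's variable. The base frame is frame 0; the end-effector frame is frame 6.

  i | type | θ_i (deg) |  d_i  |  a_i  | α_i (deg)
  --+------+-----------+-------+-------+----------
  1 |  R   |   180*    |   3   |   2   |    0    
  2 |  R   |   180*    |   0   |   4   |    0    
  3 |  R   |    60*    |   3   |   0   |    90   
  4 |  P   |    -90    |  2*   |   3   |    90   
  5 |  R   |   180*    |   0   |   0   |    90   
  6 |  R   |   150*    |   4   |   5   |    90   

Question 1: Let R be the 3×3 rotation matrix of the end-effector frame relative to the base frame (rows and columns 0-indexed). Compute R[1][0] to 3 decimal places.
-0.433

End-effector x-axis (col 0 of R) = (-0.2500,-0.4330,-0.8660)
R[1][0] = -0.4330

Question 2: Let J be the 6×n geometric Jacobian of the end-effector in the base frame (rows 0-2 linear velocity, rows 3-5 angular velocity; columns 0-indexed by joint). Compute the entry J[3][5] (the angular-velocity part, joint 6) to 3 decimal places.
0.866

axis z_5 = (0.8660,-0.5000,-0.0000); lever o_n−o_5 = (2.2141,-4.1651,-4.3301)
cross product → J_v[:, 5] = (2.1651,3.7500,-2.5000)
J_ω[:, 5] = z_5
entry J[3][5] = 0.8660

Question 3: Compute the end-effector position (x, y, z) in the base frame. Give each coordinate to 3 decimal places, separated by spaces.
after link 1: o_1 = (-2.0000, 0.0000, 3.0000)
after link 2: o_2 = (2.0000, -0.0000, 3.0000)
after link 3: o_3 = (2.0000, -0.0000, 6.0000)
after link 4: o_4 = (3.7321, -1.0000, 3.0000)
after link 5: o_5 = (3.7321, -1.0000, 3.0000)
after link 6: o_6 = (5.9462, -5.1651, -1.3301)

5.946 -5.165 -1.330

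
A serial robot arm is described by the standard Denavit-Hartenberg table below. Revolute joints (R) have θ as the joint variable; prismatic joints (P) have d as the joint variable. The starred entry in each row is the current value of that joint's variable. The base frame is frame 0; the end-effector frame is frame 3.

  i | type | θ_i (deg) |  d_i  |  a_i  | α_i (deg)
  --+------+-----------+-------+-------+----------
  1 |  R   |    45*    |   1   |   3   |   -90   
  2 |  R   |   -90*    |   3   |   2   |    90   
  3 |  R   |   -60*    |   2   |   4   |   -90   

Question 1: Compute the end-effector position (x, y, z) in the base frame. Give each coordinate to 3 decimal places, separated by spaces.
after link 1: o_1 = (2.1213, 2.1213, 1.0000)
after link 2: o_2 = (0.0000, 4.2426, 3.0000)
after link 3: o_3 = (1.0353, 0.3789, 5.0000)

1.035 0.379 5.000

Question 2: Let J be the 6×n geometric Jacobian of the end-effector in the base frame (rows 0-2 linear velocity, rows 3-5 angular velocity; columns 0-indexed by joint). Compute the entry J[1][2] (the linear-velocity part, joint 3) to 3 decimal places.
1.414

axis z_2 = (-0.7071,-0.7071,0.0000); lever o_n−o_2 = (1.0353,-3.8637,2.0000)
cross product → J_v[:, 2] = (-1.4142,1.4142,3.4641)
J_ω[:, 2] = z_2
entry J[1][2] = 1.4142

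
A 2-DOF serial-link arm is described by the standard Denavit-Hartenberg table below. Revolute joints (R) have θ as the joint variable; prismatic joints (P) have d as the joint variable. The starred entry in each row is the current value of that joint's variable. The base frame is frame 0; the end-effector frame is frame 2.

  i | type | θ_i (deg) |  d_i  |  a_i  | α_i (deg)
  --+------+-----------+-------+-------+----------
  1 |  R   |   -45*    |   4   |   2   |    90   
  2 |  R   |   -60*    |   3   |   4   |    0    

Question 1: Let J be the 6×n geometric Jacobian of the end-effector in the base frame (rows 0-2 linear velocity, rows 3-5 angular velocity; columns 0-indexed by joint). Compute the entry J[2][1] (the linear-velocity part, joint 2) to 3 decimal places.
2.000

axis z_1 = (-0.7071,-0.7071,0.0000); lever o_n−o_1 = (-0.7071,-3.5355,-3.4641)
cross product → J_v[:, 1] = (2.4495,-2.4495,2.0000)
J_ω[:, 1] = z_1
entry J[2][1] = 2.0000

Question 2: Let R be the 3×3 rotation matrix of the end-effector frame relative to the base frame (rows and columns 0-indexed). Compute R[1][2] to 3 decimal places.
-0.707

End-effector z-axis (col 2 of R) = (-0.7071,-0.7071,0.0000)
R[1][2] = -0.7071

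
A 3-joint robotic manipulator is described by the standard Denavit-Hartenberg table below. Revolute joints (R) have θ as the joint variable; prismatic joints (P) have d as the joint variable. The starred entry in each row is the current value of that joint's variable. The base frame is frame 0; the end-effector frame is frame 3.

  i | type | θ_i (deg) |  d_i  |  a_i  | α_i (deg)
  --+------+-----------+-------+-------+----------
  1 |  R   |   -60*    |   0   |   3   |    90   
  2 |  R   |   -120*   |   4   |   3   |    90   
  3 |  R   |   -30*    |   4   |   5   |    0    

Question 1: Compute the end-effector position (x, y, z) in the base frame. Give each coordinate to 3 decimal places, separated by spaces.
-3.364 2.826 -4.348

after link 1: o_1 = (1.5000, -2.5981, 0.0000)
after link 2: o_2 = (-2.7141, -3.2990, -2.5981)
after link 3: o_3 = (-3.3636, 2.8260, -4.3481)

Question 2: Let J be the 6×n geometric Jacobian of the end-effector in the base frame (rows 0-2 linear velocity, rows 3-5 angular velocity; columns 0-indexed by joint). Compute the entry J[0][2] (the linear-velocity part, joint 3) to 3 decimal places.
axis z_2 = (-0.4330,0.7500,0.5000); lever o_n−o_2 = (-0.6495,6.1250,-1.7500)
cross product → J_v[:, 2] = (-4.3750,-1.0825,-2.1651)
J_ω[:, 2] = z_2
entry J[0][2] = -4.3750

-4.375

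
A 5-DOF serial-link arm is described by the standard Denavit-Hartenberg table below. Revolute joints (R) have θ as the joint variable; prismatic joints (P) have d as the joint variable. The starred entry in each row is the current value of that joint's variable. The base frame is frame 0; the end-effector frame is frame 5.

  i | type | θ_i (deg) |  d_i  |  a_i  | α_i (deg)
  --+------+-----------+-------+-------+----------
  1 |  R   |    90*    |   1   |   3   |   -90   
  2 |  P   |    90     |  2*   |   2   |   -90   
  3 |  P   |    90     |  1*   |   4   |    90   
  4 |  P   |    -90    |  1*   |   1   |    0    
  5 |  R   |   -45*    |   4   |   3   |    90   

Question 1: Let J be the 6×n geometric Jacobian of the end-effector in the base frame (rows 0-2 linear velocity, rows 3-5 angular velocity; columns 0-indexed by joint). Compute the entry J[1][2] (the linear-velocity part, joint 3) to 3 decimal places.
-1.000

prismatic axis z_2 = (-0.0000,-1.0000,-0.0000)
J_v[:, 2] = z_2; J_ω[:, 2] = (0,0,0)
entry J[1][2] = -1.0000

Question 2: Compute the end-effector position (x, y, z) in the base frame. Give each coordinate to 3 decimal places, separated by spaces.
after link 1: o_1 = (0.0000, 3.0000, 1.0000)
after link 2: o_2 = (-2.0000, 3.0000, -1.0000)
after link 3: o_3 = (2.0000, 2.0000, -1.0000)
after link 4: o_4 = (2.0000, 3.0000, -2.0000)
after link 5: o_5 = (-0.1213, 5.1213, -6.0000)

-0.121 5.121 -6.000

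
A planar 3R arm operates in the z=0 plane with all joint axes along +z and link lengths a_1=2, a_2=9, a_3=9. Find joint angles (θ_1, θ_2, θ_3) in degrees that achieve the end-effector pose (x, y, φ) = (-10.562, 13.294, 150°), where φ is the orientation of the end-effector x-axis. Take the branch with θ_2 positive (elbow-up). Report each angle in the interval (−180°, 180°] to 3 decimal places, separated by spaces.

29.992 90.008 30.000

wrist centre = target − a_3·(cos φ, sin φ) = (-2.7678, 8.7940)
cos θ_2 = (84.9950−2²−9²)/(2·2·9) = -0.0001; θ_2 = 90.0080° (elbow-up)
β = atan2(8.7940,-2.7678) = 107.4706°; ψ = atan2(9.0000,1.9987) = 77.4788°
θ_1 = β − ψ = 29.9918°
θ_3 = φ − θ_1 − θ_2 = 30.0003° (wrapped to (-180°,180°])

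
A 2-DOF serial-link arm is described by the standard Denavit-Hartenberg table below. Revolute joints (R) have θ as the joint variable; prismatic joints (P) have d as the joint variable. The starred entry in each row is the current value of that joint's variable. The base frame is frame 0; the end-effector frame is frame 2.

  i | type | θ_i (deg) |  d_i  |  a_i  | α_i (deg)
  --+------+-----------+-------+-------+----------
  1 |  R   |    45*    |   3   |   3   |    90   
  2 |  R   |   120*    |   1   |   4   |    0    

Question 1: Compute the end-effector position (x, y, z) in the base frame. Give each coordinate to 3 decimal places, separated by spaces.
1.414 0.000 6.464

after link 1: o_1 = (2.1213, 2.1213, 3.0000)
after link 2: o_2 = (1.4142, 0.0000, 6.4641)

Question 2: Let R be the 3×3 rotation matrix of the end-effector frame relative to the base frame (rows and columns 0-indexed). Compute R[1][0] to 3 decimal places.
End-effector x-axis (col 0 of R) = (-0.3536,-0.3536,0.8660)
R[1][0] = -0.3536

-0.354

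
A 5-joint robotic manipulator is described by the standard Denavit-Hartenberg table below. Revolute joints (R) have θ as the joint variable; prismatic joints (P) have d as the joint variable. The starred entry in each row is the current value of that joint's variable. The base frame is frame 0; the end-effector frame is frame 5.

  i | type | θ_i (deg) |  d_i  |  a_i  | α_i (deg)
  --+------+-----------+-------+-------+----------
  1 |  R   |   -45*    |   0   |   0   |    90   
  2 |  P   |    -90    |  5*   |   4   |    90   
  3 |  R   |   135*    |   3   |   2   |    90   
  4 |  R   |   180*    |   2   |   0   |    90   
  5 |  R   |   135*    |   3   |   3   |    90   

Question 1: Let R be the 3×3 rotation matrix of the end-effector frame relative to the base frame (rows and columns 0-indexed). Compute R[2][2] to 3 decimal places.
-1.000

End-effector z-axis (col 2 of R) = (0.0000,0.0000,-1.0000)
R[2][2] = -1.0000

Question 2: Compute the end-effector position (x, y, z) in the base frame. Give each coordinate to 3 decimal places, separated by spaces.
-11.899 -3.414 -4.000

after link 1: o_1 = (0.0000, 0.0000, 0.0000)
after link 2: o_2 = (-3.5355, -3.5355, -4.0000)
after link 3: o_3 = (-6.6569, -2.4142, -2.5858)
after link 4: o_4 = (-7.6569, -3.4142, -4.0000)
after link 5: o_5 = (-11.8995, -3.4142, -4.0000)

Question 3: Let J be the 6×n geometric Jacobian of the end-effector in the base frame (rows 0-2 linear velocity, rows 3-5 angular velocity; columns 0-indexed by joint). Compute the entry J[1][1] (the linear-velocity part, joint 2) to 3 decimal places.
-0.707

prismatic axis z_1 = (-0.7071,-0.7071,0.0000)
J_v[:, 1] = z_1; J_ω[:, 1] = (0,0,0)
entry J[1][1] = -0.7071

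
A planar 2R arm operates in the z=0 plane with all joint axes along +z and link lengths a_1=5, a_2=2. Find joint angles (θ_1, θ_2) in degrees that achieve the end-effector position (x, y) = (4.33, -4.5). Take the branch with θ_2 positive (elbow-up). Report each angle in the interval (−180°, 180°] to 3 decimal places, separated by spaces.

cos θ_2 = (38.9989−5²−2²)/(2·5·2) = 0.4999; θ_2 = 60.0036° (elbow-up)
β = atan2(-4.5000,4.3300) = -46.1030°; ψ = atan2(1.7321,5.9999) = 16.1030°
θ_1 = β − ψ = -62.2059°

-62.206 60.004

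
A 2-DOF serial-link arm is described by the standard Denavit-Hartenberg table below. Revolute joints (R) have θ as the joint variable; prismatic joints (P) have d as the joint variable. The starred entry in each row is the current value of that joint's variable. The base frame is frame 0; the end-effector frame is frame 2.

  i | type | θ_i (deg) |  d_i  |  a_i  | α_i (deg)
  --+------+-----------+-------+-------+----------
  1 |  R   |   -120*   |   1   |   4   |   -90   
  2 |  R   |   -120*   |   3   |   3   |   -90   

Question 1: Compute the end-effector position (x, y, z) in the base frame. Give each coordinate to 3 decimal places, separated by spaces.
1.348 -3.665 3.598

after link 1: o_1 = (-2.0000, -3.4641, 1.0000)
after link 2: o_2 = (1.3481, -3.6651, 3.5981)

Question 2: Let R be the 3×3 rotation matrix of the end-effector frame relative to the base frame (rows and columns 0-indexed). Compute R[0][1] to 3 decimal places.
End-effector y-axis (col 1 of R) = (-0.8660,0.5000,-0.0000)
R[0][1] = -0.8660

-0.866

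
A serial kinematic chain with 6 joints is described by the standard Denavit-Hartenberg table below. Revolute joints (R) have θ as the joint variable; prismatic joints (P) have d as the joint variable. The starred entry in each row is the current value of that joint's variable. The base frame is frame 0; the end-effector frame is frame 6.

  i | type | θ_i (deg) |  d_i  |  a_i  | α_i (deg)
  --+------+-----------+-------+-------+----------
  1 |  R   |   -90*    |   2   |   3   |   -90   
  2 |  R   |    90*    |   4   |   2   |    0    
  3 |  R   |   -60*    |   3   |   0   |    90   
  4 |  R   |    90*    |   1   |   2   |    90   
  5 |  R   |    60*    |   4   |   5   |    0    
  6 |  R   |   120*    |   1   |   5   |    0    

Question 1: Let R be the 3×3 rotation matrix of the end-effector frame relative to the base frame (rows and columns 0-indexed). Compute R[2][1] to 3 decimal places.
End-effector y-axis (col 1 of R) = (-0.0000,0.5000,-0.8660)
R[2][1] = -0.8660

-0.866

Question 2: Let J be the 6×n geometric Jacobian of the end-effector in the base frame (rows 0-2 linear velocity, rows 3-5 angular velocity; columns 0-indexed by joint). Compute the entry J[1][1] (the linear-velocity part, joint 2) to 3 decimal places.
axis z_1 = (1.0000,0.0000,0.0000); lever o_n−o_1 = (6.5000,-6.9952,0.1160)
cross product → J_v[:, 1] = (0.0000,-0.1160,-6.9952)
J_ω[:, 1] = z_1
entry J[1][1] = -0.1160

-0.116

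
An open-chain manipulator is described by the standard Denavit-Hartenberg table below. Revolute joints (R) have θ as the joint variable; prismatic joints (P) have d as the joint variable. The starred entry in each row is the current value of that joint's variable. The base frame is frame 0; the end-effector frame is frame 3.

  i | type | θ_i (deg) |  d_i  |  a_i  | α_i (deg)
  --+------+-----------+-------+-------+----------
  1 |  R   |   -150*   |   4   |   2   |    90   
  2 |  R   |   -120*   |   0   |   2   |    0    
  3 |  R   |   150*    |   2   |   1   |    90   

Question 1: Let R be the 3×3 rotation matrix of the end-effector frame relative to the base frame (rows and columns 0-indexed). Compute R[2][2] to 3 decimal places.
-0.866

End-effector z-axis (col 2 of R) = (-0.4330,-0.2500,-0.8660)
R[2][2] = -0.8660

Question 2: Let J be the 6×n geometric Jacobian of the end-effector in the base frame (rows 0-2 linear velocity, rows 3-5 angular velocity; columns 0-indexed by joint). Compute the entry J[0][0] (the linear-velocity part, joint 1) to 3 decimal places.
axis z_0 = ẑ; lever o_n−o_0 = (-2.6160,0.7990,2.7679)
cross product → J_v[:, 0] = (-0.7990,-2.6160,0.0000)
J_ω[:, 0] = z_0
entry J[0][0] = -0.7990

-0.799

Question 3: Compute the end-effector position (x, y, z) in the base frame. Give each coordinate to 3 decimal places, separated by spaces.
after link 1: o_1 = (-1.7321, -1.0000, 4.0000)
after link 2: o_2 = (-0.8660, -0.5000, 2.2679)
after link 3: o_3 = (-2.6160, 0.7990, 2.7679)

-2.616 0.799 2.768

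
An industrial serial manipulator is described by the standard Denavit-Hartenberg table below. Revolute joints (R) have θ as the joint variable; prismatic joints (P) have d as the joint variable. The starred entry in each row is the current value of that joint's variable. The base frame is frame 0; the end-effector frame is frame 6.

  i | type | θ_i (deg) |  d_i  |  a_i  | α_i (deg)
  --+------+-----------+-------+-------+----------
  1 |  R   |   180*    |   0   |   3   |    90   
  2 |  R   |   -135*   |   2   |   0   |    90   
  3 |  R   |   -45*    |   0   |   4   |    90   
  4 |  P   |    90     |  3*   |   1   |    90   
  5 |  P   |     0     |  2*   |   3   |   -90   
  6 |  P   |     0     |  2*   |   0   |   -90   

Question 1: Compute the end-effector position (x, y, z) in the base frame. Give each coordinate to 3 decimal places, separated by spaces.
0.328 -5.778 2.328

after link 1: o_1 = (-3.0000, 0.0000, 0.0000)
after link 2: o_2 = (-3.0000, 2.0000, 0.0000)
after link 3: o_3 = (-1.0000, -0.8284, -2.0000)
after link 4: o_4 = (-1.7929, -2.9497, 0.2071)
after link 5: o_5 = (1.3284, -4.3640, 1.3284)
after link 6: o_6 = (0.3284, -5.7782, 2.3284)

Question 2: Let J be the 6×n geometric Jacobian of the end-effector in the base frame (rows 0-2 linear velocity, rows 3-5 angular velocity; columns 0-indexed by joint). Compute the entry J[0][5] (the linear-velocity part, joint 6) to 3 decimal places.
-0.500

prismatic axis z_5 = (-0.5000,-0.7071,0.5000)
J_v[:, 5] = z_5; J_ω[:, 5] = (0,0,0)
entry J[0][5] = -0.5000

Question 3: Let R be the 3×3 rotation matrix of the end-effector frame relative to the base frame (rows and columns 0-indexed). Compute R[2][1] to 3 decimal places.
-0.500

End-effector y-axis (col 1 of R) = (0.5000,0.7071,-0.5000)
R[2][1] = -0.5000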